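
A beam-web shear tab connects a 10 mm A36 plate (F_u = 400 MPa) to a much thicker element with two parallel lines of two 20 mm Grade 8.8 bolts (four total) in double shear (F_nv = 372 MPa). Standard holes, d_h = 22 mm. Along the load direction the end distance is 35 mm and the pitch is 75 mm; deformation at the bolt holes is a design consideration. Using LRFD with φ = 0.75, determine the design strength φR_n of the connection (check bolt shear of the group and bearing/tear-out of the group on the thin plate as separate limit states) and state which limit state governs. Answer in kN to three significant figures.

461 kN (bearing governs)

Bolt shear: A_b = π·20²/4 = 314.2 mm²; R_n = 372 × 314.2 × 4 × 2 / 1000 = 934.9 kN → 0.75 × 934.9 = 701 kN.
Bearing (1.2 l_c t F_u ≤ 2.4 d t F_u): upper limit = 2.4·20·10·400 / 1000 = 192 kN.
  Edge l_c = 35 − 22/2 = 24 → r_n = 115.2 kN; interior l_c = 75 − 22 = 53 → r_n = 192 kN.
  R_n,bearing = 2·115.2 + 2·192 = 614.4 kN → 0.75 × 614.4 = 461 kN.
Bearing governs: 461 kN.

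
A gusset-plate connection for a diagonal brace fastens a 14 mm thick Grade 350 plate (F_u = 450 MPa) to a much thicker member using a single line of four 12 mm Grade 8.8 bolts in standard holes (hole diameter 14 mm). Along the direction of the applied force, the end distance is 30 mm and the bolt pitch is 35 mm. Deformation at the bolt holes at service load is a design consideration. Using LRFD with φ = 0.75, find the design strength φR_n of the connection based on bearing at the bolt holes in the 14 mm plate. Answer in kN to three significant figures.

Per bolt r_n = 1.2 l_c t F_u ≤ 2.4 d t F_u; upper limit = 2.4 × 12 × 14 × 450 / 1000 = 181.4 kN.
Edge bolt: l_c = 30 − 14/2 = 23 mm → 1.2 × 23 × 14 × 450 / 1000 = 173.9 → r_n = 173.9 kN.
Interior bolts: l_c = 35 − 14 = 21 mm → 1.2 × 21 × 14 × 450 / 1000 = 158.8 → r_n = 158.8 kN.
R_n = 1 × 173.9 + 3 × 158.8 = 650.2 kN.
Design strength φR_n = 0.75 × 650.2 = 488 kN.

488 kN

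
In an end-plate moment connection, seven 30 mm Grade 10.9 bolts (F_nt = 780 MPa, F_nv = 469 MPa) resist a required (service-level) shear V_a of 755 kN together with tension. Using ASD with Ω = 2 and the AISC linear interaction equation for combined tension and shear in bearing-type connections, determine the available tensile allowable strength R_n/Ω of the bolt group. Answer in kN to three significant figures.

1250 kN

A_b = π·30²/4 = 706.9 mm²; f_rv = 755 × 1000 / (7 × 706.9) = 152.6 MPa.
F'_nt = 1.3 F_nt − (Ω F_nt / F_nv) f_rv = 1.3·780 − (2·780/469)·152.6 = 506.5 MPa, capped at F_nt → F'_nt = 506.5 MPa.
R_n = F'_nt · A_b · n = 506.5 × 706.9 × 7 / 1000 = 2506 kN.
Allowable strength R_n/Ω = 2506 / 2 = 1250 kN.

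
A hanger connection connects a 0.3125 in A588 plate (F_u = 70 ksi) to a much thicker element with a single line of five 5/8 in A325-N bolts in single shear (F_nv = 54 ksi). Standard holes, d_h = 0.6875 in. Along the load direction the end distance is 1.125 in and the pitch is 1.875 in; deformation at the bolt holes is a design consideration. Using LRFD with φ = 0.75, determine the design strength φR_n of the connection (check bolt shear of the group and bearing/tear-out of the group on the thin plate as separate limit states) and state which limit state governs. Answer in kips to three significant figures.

62.1 kips (bolt shear governs)

Bolt shear: A_b = π·0.625²/4 = 0.3068 in²; R_n = 54 × 0.3068 × 5 × 1 = 82.83 kips → 0.75 × 82.83 = 62.1 kips.
Bearing (1.2 l_c t F_u ≤ 2.4 d t F_u): upper limit = 2.4·0.625·0.3125·70 = 32.81 kips.
  Edge l_c = 1.125 − 0.6875/2 = 0.7812 → r_n = 20.51 kips; interior l_c = 1.875 − 0.6875 = 1.188 → r_n = 31.17 kips.
  R_n,bearing = 1·20.51 + 4·31.17 = 145.2 kips → 0.75 × 145.2 = 109 kips.
Bolt shear governs: 62.1 kips.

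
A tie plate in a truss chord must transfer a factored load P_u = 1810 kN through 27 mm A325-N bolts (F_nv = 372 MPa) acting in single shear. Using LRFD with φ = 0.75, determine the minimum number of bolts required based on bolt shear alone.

A_b = π·27²/4 = 572.6 mm².
Per-bolt design strength φR_n = 0.75 × 372 × 572.6 × 1 / 1000 = 159.7 kN.
n ≥ 1810 / 159.7 = 11.33 → use 12 bolts.

12 bolts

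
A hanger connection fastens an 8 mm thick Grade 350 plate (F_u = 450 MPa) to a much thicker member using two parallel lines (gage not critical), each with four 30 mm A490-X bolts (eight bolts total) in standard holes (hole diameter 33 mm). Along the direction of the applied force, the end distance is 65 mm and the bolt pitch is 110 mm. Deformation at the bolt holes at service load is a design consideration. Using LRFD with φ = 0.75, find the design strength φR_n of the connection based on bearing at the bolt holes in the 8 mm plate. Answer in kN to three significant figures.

Per bolt r_n = 1.2 l_c t F_u ≤ 2.4 d t F_u; upper limit = 2.4 × 30 × 8 × 450 / 1000 = 259.2 kN.
Edge bolt: l_c = 65 − 33/2 = 48.5 mm → 1.2 × 48.5 × 8 × 450 / 1000 = 209.5 → r_n = 209.5 kN.
Interior bolts: l_c = 110 − 33 = 77 mm → 1.2 × 77 × 8 × 450 / 1000 = 332.6 → r_n = 259.2 kN.
R_n = 2 × 209.5 + 6 × 259.2 = 1974 kN.
Design strength φR_n = 0.75 × 1974 = 1480 kN.

1480 kN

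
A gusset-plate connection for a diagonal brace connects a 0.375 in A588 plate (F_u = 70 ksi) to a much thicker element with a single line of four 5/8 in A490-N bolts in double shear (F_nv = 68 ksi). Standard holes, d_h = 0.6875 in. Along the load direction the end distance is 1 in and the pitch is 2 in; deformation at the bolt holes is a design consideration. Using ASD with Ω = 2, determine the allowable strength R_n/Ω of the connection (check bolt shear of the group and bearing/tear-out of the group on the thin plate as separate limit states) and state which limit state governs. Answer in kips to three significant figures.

Bolt shear: A_b = π·0.625²/4 = 0.3068 in²; R_n = 68 × 0.3068 × 4 × 2 = 166.9 kips → 166.9 / 2 = 83.4 kips.
Bearing (1.2 l_c t F_u ≤ 2.4 d t F_u): upper limit = 2.4·0.625·0.375·70 = 39.38 kips.
  Edge l_c = 1 − 0.6875/2 = 0.6562 → r_n = 20.67 kips; interior l_c = 2 − 0.6875 = 1.312 → r_n = 39.38 kips.
  R_n,bearing = 1·20.67 + 3·39.38 = 138.8 kips → 138.8 / 2 = 69.4 kips.
Bearing governs: 69.4 kips.

69.4 kips (bearing governs)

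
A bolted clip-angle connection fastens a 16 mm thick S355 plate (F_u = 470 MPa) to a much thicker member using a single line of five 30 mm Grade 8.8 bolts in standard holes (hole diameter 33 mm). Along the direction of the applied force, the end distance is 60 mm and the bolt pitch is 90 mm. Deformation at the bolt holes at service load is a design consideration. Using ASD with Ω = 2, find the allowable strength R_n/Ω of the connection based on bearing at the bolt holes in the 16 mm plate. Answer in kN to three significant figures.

Per bolt r_n = 1.2 l_c t F_u ≤ 2.4 d t F_u; upper limit = 2.4 × 30 × 16 × 470 / 1000 = 541.4 kN.
Edge bolt: l_c = 60 − 33/2 = 43.5 mm → 1.2 × 43.5 × 16 × 470 / 1000 = 392.5 → r_n = 392.5 kN.
Interior bolts: l_c = 90 − 33 = 57 mm → 1.2 × 57 × 16 × 470 / 1000 = 514.4 → r_n = 514.4 kN.
R_n = 1 × 392.5 + 4 × 514.4 = 2450 kN.
Allowable strength R_n/Ω = 2450 / 2 = 1230 kN.

1230 kN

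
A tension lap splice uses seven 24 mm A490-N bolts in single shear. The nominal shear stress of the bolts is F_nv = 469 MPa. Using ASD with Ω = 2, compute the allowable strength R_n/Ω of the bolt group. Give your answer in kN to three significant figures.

743 kN

A_b = π × 24² / 4 = 452.4 mm².
R_n = F_nv · A_b · n · n_s = 469 × 452.4 × 7 × 1 / 1000 = 1485 kN.
Allowable strength R_n/Ω = 1485 / 2 = 743 kN.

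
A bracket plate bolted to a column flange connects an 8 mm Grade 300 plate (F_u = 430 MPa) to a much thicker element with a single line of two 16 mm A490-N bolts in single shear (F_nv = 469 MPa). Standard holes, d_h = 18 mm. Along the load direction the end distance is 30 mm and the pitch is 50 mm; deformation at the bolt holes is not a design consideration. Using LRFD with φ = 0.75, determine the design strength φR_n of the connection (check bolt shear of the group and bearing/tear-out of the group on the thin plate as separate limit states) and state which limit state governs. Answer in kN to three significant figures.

Bolt shear: A_b = π·16²/4 = 201.1 mm²; R_n = 469 × 201.1 × 2 × 1 / 1000 = 188.6 kN → 0.75 × 188.6 = 141 kN.
Bearing (1.5 l_c t F_u ≤ 3.0 d t F_u): upper limit = 3.0·16·8·430 / 1000 = 165.1 kN.
  Edge l_c = 30 − 18/2 = 21 → r_n = 108.4 kN; interior l_c = 50 − 18 = 32 → r_n = 165.1 kN.
  R_n,bearing = 1·108.4 + 1·165.1 = 273.5 kN → 0.75 × 273.5 = 205 kN.
Bolt shear governs: 141 kN.

141 kN (bolt shear governs)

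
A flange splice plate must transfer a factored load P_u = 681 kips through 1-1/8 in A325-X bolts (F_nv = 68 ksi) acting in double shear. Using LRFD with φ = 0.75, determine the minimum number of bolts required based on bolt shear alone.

A_b = π·1.125²/4 = 0.994 in².
Per-bolt design strength φR_n = 0.75 × 68 × 0.994 × 2 = 101.4 kips.
n ≥ 681 / 101.4 = 6.717 → use 7 bolts.

7 bolts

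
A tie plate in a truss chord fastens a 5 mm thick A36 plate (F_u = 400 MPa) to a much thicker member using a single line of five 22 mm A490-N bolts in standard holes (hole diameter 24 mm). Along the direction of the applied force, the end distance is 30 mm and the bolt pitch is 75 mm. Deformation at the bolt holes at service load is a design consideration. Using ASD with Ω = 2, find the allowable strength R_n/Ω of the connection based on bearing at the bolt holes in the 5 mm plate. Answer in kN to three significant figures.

Per bolt r_n = 1.2 l_c t F_u ≤ 2.4 d t F_u; upper limit = 2.4 × 22 × 5 × 400 / 1000 = 105.6 kN.
Edge bolt: l_c = 30 − 24/2 = 18 mm → 1.2 × 18 × 5 × 400 / 1000 = 43.2 → r_n = 43.2 kN.
Interior bolts: l_c = 75 − 24 = 51 mm → 1.2 × 51 × 5 × 400 / 1000 = 122.4 → r_n = 105.6 kN.
R_n = 1 × 43.2 + 4 × 105.6 = 465.6 kN.
Allowable strength R_n/Ω = 465.6 / 2 = 233 kN.

233 kN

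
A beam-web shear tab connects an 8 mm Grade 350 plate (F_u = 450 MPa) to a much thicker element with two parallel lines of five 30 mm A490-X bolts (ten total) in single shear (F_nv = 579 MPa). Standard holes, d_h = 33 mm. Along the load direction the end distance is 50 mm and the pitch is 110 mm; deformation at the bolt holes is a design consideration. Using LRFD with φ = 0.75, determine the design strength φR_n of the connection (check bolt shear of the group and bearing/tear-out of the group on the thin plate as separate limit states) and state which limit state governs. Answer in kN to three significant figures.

Bolt shear: A_b = π·30²/4 = 706.9 mm²; R_n = 579 × 706.9 × 10 × 1 / 1000 = 4093 kN → 0.75 × 4093 = 3070 kN.
Bearing (1.2 l_c t F_u ≤ 2.4 d t F_u): upper limit = 2.4·30·8·450 / 1000 = 259.2 kN.
  Edge l_c = 50 − 33/2 = 33.5 → r_n = 144.7 kN; interior l_c = 110 − 33 = 77 → r_n = 259.2 kN.
  R_n,bearing = 2·144.7 + 8·259.2 = 2363 kN → 0.75 × 2363 = 1770 kN.
Bearing governs: 1770 kN.

1770 kN (bearing governs)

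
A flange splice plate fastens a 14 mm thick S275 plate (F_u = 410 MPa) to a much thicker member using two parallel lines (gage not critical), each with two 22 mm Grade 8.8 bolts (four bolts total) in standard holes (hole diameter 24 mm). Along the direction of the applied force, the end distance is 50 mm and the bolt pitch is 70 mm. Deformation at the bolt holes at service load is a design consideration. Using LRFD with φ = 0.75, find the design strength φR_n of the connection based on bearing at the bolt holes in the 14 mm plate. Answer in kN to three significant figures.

847 kN

Per bolt r_n = 1.2 l_c t F_u ≤ 2.4 d t F_u; upper limit = 2.4 × 22 × 14 × 410 / 1000 = 303.1 kN.
Edge bolt: l_c = 50 − 24/2 = 38 mm → 1.2 × 38 × 14 × 410 / 1000 = 261.7 → r_n = 261.7 kN.
Interior bolts: l_c = 70 − 24 = 46 mm → 1.2 × 46 × 14 × 410 / 1000 = 316.8 → r_n = 303.1 kN.
R_n = 2 × 261.7 + 2 × 303.1 = 1130 kN.
Design strength φR_n = 0.75 × 1130 = 847 kN.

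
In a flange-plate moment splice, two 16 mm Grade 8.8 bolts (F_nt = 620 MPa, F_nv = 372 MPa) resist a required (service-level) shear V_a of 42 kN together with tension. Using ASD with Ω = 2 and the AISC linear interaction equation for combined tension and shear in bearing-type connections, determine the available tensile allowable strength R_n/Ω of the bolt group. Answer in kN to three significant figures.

92.1 kN

A_b = π·16²/4 = 201.1 mm²; f_rv = 42 × 1000 / (2 × 201.1) = 104.4 MPa.
F'_nt = 1.3 F_nt − (Ω F_nt / F_nv) f_rv = 1.3·620 − (2·620/372)·104.4 = 457.8 MPa, capped at F_nt → F'_nt = 457.8 MPa.
R_n = F'_nt · A_b · n = 457.8 × 201.1 × 2 / 1000 = 184.1 kN.
Allowable strength R_n/Ω = 184.1 / 2 = 92.1 kN.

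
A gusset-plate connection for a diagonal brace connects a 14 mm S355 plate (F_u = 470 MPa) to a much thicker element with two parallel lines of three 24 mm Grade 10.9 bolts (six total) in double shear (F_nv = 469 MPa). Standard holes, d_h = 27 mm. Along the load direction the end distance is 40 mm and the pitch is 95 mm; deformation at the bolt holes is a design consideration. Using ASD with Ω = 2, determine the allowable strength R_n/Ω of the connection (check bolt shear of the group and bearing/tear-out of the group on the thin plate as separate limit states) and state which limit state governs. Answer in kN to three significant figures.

Bolt shear: A_b = π·24²/4 = 452.4 mm²; R_n = 469 × 452.4 × 6 × 2 / 1000 = 2546 kN → 2546 / 2 = 1270 kN.
Bearing (1.2 l_c t F_u ≤ 2.4 d t F_u): upper limit = 2.4·24·14·470 / 1000 = 379 kN.
  Edge l_c = 40 − 27/2 = 26.5 → r_n = 209.2 kN; interior l_c = 95 − 27 = 68 → r_n = 379 kN.
  R_n,bearing = 2·209.2 + 4·379 = 1935 kN → 1935 / 2 = 967 kN.
Bearing governs: 967 kN.

967 kN (bearing governs)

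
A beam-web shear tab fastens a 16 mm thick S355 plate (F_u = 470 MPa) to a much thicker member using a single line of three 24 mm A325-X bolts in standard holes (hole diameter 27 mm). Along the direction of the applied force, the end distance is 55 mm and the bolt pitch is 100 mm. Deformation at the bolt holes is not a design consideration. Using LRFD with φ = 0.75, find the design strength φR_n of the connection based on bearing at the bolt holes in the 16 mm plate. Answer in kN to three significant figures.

1160 kN

Per bolt r_n = 1.5 l_c t F_u ≤ 3.0 d t F_u; upper limit = 3.0 × 24 × 16 × 470 / 1000 = 541.4 kN.
Edge bolt: l_c = 55 − 27/2 = 41.5 mm → 1.5 × 41.5 × 16 × 470 / 1000 = 468.1 → r_n = 468.1 kN.
Interior bolts: l_c = 100 − 27 = 73 mm → 1.5 × 73 × 16 × 470 / 1000 = 823.4 → r_n = 541.4 kN.
R_n = 1 × 468.1 + 2 × 541.4 = 1551 kN.
Design strength φR_n = 0.75 × 1551 = 1160 kN.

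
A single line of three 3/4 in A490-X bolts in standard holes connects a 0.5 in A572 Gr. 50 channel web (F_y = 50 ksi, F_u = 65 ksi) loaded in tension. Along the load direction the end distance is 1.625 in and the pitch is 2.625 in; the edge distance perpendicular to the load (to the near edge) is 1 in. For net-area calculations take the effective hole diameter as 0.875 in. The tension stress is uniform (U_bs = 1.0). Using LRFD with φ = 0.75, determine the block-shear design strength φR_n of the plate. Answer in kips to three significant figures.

Shear plane L_v = 1.625 + 2·2.625 = 6.875 in; A_gv = 6.875 × 0.5 = 3.438 in².
A_nv = (6.875 − 2.5·0.875) × 0.5 = 2.344 in².
A_nt = (1 − 0.5·0.875) × 0.5 = 0.2812 in².
0.6 F_u A_nv = 91.41 kips; 0.6 F_y A_gv = 103.1 kips → shear rupture governs the shear term.
R_n = 91.41 + 1.0 × 65 × 0.2812 = 109.7 kips.
Design strength φR_n = 0.75 × 109.7 = 82.3 kips.

82.3 kips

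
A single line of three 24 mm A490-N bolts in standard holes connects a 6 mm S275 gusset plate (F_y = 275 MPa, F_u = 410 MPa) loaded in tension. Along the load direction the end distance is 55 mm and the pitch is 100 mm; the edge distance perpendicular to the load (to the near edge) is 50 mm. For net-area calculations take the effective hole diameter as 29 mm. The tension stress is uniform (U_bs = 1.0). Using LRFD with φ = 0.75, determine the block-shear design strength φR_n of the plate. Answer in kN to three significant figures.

Shear plane L_v = 55 + 2·100 = 255 mm; A_gv = 255 × 6 = 1530 mm².
A_nv = (255 − 2.5·29) × 6 = 1095 mm².
A_nt = (50 − 0.5·29) × 6 = 213 mm².
0.6 F_u A_nv = 269.4 kN; 0.6 F_y A_gv = 252.5 kN → shear yielding governs the shear term.
R_n = 252.5 + 1.0 × 410 × 213 / 1000 = 339.8 kN.
Design strength φR_n = 0.75 × 339.8 = 255 kN.

255 kN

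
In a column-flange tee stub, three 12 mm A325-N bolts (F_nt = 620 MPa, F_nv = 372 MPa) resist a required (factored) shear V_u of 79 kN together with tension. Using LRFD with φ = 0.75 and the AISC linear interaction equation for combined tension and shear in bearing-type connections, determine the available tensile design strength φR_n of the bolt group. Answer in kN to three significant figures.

A_b = π·12²/4 = 113.1 mm²; f_rv = 79 × 1000 / (3 × 113.1) = 232.8 MPa.
F'_nt = 1.3 F_nt − (F_nt / φF_nv) f_rv = 1.3·620 − (620/(0.75·372))·232.8 = 288.6 MPa, capped at F_nt → F'_nt = 288.6 MPa.
R_n = F'_nt · A_b · n = 288.6 × 113.1 × 3 / 1000 = 97.91 kN.
Design strength φR_n = 0.75 × 97.91 = 73.4 kN.

73.4 kN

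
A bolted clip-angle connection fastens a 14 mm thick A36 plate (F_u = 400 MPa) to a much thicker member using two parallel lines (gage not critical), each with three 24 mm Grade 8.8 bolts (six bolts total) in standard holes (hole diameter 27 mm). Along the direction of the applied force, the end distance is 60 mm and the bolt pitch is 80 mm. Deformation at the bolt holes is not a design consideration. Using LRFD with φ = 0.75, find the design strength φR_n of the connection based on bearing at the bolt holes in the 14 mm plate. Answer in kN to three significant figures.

1800 kN

Per bolt r_n = 1.5 l_c t F_u ≤ 3.0 d t F_u; upper limit = 3.0 × 24 × 14 × 400 / 1000 = 403.2 kN.
Edge bolt: l_c = 60 − 27/2 = 46.5 mm → 1.5 × 46.5 × 14 × 400 / 1000 = 390.6 → r_n = 390.6 kN.
Interior bolts: l_c = 80 − 27 = 53 mm → 1.5 × 53 × 14 × 400 / 1000 = 445.2 → r_n = 403.2 kN.
R_n = 2 × 390.6 + 4 × 403.2 = 2394 kN.
Design strength φR_n = 0.75 × 2394 = 1800 kN.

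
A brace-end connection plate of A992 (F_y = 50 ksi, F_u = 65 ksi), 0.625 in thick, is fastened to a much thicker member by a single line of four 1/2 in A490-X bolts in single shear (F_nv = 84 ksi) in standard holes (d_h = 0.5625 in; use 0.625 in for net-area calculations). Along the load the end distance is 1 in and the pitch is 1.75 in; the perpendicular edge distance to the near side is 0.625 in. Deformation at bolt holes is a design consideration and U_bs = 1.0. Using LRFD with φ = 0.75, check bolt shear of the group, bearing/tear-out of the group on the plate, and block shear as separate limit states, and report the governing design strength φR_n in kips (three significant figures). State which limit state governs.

Bolt shear: A_b = π·0.5²/4 = 0.1963 in²; R_n = 84 × 0.1963 × 4 × 1 = 65.97 kips → 0.75 × 65.97 = 49.5 kips.
Bearing: edge l_c = 0.7188, r_n = 35.04 kips; interior l_c = 1.188, r_n = 48.75 kips; R_n = 35.04 + 3·48.75 = 181.3 kips → 136 kips.
Block shear: A_gv = 3.906, A_nv = 2.539, A_nt = 0.1953 in²; R_n = min(0.6F_uA_nv, 0.6F_yA_gv) + U_bs·F_u·A_nt = 111.7 kips → 83.8 kips.
Bolt shear governs: 49.5 kips.

49.5 kips (bolt shear governs)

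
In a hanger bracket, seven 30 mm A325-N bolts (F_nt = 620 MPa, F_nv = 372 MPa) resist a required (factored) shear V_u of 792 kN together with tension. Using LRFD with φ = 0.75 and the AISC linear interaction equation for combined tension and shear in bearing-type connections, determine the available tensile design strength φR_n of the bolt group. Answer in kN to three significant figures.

1670 kN

A_b = π·30²/4 = 706.9 mm²; f_rv = 792 × 1000 / (7 × 706.9) = 160.1 MPa.
F'_nt = 1.3 F_nt − (F_nt / φF_nv) f_rv = 1.3·620 − (620/(0.75·372))·160.1 = 450.3 MPa, capped at F_nt → F'_nt = 450.3 MPa.
R_n = F'_nt · A_b · n = 450.3 × 706.9 × 7 / 1000 = 2228 kN.
Design strength φR_n = 0.75 × 2228 = 1670 kN.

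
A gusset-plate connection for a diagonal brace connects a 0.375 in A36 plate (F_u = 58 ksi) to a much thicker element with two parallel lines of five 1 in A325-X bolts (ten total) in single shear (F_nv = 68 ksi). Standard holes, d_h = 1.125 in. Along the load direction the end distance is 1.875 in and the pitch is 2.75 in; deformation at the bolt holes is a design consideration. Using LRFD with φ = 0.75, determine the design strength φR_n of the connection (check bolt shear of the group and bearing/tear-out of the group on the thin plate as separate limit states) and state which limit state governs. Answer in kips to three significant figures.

Bolt shear: A_b = π·1²/4 = 0.7854 in²; R_n = 68 × 0.7854 × 10 × 1 = 534.1 kips → 0.75 × 534.1 = 401 kips.
Bearing (1.2 l_c t F_u ≤ 2.4 d t F_u): upper limit = 2.4·1·0.375·58 = 52.2 kips.
  Edge l_c = 1.875 − 1.125/2 = 1.312 → r_n = 34.26 kips; interior l_c = 2.75 − 1.125 = 1.625 → r_n = 42.41 kips.
  R_n,bearing = 2·34.26 + 8·42.41 = 407.8 kips → 0.75 × 407.8 = 306 kips.
Bearing governs: 306 kips.

306 kips (bearing governs)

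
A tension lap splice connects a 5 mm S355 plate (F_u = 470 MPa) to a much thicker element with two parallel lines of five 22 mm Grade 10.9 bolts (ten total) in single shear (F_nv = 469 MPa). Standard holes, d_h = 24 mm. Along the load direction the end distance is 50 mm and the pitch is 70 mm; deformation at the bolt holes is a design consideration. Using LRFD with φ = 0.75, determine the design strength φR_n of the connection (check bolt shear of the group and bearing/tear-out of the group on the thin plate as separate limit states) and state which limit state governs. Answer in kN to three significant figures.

905 kN (bearing governs)

Bolt shear: A_b = π·22²/4 = 380.1 mm²; R_n = 469 × 380.1 × 10 × 1 / 1000 = 1783 kN → 0.75 × 1783 = 1340 kN.
Bearing (1.2 l_c t F_u ≤ 2.4 d t F_u): upper limit = 2.4·22·5·470 / 1000 = 124.1 kN.
  Edge l_c = 50 − 24/2 = 38 → r_n = 107.2 kN; interior l_c = 70 − 24 = 46 → r_n = 124.1 kN.
  R_n,bearing = 2·107.2 + 8·124.1 = 1207 kN → 0.75 × 1207 = 905 kN.
Bearing governs: 905 kN.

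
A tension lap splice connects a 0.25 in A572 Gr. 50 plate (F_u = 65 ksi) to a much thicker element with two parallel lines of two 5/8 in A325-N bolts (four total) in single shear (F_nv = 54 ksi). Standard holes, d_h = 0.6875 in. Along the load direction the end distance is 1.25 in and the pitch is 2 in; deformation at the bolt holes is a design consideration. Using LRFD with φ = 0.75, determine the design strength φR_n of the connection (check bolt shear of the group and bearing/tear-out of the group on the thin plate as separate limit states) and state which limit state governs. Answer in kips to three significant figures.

49.7 kips (bolt shear governs)

Bolt shear: A_b = π·0.625²/4 = 0.3068 in²; R_n = 54 × 0.3068 × 4 × 1 = 66.27 kips → 0.75 × 66.27 = 49.7 kips.
Bearing (1.2 l_c t F_u ≤ 2.4 d t F_u): upper limit = 2.4·0.625·0.25·65 = 24.38 kips.
  Edge l_c = 1.25 − 0.6875/2 = 0.9062 → r_n = 17.67 kips; interior l_c = 2 − 0.6875 = 1.312 → r_n = 24.38 kips.
  R_n,bearing = 2·17.67 + 2·24.38 = 84.09 kips → 0.75 × 84.09 = 63.1 kips.
Bolt shear governs: 49.7 kips.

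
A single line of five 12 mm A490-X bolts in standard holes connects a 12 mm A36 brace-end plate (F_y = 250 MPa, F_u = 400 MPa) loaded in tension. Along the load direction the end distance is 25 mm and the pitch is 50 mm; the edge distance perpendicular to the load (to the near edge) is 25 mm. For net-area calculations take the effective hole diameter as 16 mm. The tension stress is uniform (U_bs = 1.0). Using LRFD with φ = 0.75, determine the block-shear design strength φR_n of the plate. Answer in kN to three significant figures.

Shear plane L_v = 25 + 4·50 = 225 mm; A_gv = 225 × 12 = 2700 mm².
A_nv = (225 − 4.5·16) × 12 = 1836 mm².
A_nt = (25 − 0.5·16) × 12 = 204 mm².
0.6 F_u A_nv = 440.6 kN; 0.6 F_y A_gv = 405 kN → shear yielding governs the shear term.
R_n = 405 + 1.0 × 400 × 204 / 1000 = 486.6 kN.
Design strength φR_n = 0.75 × 486.6 = 365 kN.

365 kN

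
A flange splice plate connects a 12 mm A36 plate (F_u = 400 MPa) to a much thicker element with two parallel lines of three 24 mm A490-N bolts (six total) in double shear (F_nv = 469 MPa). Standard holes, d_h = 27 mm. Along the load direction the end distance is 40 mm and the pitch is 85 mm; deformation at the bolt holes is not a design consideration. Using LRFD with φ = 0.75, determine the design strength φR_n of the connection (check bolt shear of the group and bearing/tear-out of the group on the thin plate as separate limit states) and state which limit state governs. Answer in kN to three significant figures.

1320 kN (bearing governs)

Bolt shear: A_b = π·24²/4 = 452.4 mm²; R_n = 469 × 452.4 × 6 × 2 / 1000 = 2546 kN → 0.75 × 2546 = 1910 kN.
Bearing (1.5 l_c t F_u ≤ 3.0 d t F_u): upper limit = 3.0·24·12·400 / 1000 = 345.6 kN.
  Edge l_c = 40 − 27/2 = 26.5 → r_n = 190.8 kN; interior l_c = 85 − 27 = 58 → r_n = 345.6 kN.
  R_n,bearing = 2·190.8 + 4·345.6 = 1764 kN → 0.75 × 1764 = 1320 kN.
Bearing governs: 1320 kN.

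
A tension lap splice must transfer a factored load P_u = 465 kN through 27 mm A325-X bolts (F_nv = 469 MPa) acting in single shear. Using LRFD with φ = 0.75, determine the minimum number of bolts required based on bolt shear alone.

3 bolts

A_b = π·27²/4 = 572.6 mm².
Per-bolt design strength φR_n = 0.75 × 469 × 572.6 × 1 / 1000 = 201.4 kN.
n ≥ 465 / 201.4 = 2.309 → use 3 bolts.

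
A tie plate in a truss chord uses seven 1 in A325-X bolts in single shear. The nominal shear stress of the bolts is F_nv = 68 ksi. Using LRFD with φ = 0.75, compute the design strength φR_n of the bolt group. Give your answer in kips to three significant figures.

280 kips

A_b = π × 1² / 4 = 0.7854 in².
R_n = F_nv · A_b · n · n_s = 68 × 0.7854 × 7 × 1 = 373.8 kips.
Design strength φR_n = 0.75 × 373.8 = 280 kips.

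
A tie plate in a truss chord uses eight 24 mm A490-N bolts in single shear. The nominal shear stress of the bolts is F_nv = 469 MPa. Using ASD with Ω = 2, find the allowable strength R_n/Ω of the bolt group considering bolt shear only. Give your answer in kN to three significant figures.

849 kN

A_b = π × 24² / 4 = 452.4 mm².
R_n = F_nv · A_b · n · n_s = 469 × 452.4 × 8 × 1 / 1000 = 1697 kN.
Allowable strength R_n/Ω = 1697 / 2 = 849 kN.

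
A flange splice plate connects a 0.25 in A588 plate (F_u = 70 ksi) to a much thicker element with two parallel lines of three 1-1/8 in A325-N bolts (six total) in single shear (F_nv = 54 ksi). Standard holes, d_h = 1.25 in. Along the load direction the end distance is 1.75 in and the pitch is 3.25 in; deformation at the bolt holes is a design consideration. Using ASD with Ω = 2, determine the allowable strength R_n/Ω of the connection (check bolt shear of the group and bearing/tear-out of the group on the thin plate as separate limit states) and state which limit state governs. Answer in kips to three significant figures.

108 kips (bearing governs)

Bolt shear: A_b = π·1.125²/4 = 0.994 in²; R_n = 54 × 0.994 × 6 × 1 = 322.1 kips → 322.1 / 2 = 161 kips.
Bearing (1.2 l_c t F_u ≤ 2.4 d t F_u): upper limit = 2.4·1.125·0.25·70 = 47.25 kips.
  Edge l_c = 1.75 − 1.25/2 = 1.125 → r_n = 23.62 kips; interior l_c = 3.25 − 1.25 = 2 → r_n = 42 kips.
  R_n,bearing = 2·23.62 + 4·42 = 215.2 kips → 215.2 / 2 = 108 kips.
Bearing governs: 108 kips.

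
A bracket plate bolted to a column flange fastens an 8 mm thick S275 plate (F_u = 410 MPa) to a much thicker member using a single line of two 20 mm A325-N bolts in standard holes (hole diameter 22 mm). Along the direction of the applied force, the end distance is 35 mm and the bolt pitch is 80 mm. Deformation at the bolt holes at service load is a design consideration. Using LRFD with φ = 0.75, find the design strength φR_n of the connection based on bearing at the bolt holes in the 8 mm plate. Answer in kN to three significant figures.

189 kN

Per bolt r_n = 1.2 l_c t F_u ≤ 2.4 d t F_u; upper limit = 2.4 × 20 × 8 × 410 / 1000 = 157.4 kN.
Edge bolt: l_c = 35 − 22/2 = 24 mm → 1.2 × 24 × 8 × 410 / 1000 = 94.46 → r_n = 94.46 kN.
Interior bolts: l_c = 80 − 22 = 58 mm → 1.2 × 58 × 8 × 410 / 1000 = 228.3 → r_n = 157.4 kN.
R_n = 1 × 94.46 + 1 × 157.4 = 251.9 kN.
Design strength φR_n = 0.75 × 251.9 = 189 kN.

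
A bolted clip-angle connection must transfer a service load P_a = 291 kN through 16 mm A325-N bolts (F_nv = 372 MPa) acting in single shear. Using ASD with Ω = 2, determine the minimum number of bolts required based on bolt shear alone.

A_b = π·16²/4 = 201.1 mm².
Per-bolt allowable strength R_n/Ω = 372 × 201.1 × 1 / 1000 / 2 = 37.4 kN.
n ≥ 291 / 37.4 = 7.781 → use 8 bolts.

8 bolts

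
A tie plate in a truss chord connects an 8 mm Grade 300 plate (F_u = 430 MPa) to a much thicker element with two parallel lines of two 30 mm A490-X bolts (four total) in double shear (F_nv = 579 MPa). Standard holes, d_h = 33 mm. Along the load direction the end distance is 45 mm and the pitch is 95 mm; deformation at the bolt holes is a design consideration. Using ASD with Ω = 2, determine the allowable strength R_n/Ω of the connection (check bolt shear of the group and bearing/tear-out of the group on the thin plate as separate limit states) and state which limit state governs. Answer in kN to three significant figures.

Bolt shear: A_b = π·30²/4 = 706.9 mm²; R_n = 579 × 706.9 × 4 × 2 / 1000 = 3274 kN → 3274 / 2 = 1640 kN.
Bearing (1.2 l_c t F_u ≤ 2.4 d t F_u): upper limit = 2.4·30·8·430 / 1000 = 247.7 kN.
  Edge l_c = 45 − 33/2 = 28.5 → r_n = 117.6 kN; interior l_c = 95 − 33 = 62 → r_n = 247.7 kN.
  R_n,bearing = 2·117.6 + 2·247.7 = 730.7 kN → 730.7 / 2 = 365 kN.
Bearing governs: 365 kN.

365 kN (bearing governs)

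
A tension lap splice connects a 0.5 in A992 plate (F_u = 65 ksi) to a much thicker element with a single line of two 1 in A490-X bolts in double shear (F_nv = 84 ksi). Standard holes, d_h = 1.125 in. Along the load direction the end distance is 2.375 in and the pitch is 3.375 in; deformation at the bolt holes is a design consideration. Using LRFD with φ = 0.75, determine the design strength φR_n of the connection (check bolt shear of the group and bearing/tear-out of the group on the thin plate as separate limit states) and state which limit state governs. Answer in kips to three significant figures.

Bolt shear: A_b = π·1²/4 = 0.7854 in²; R_n = 84 × 0.7854 × 2 × 2 = 263.9 kips → 0.75 × 263.9 = 198 kips.
Bearing (1.2 l_c t F_u ≤ 2.4 d t F_u): upper limit = 2.4·1·0.5·65 = 78 kips.
  Edge l_c = 2.375 − 1.125/2 = 1.812 → r_n = 70.69 kips; interior l_c = 3.375 − 1.125 = 2.25 → r_n = 78 kips.
  R_n,bearing = 1·70.69 + 1·78 = 148.7 kips → 0.75 × 148.7 = 112 kips.
Bearing governs: 112 kips.

112 kips (bearing governs)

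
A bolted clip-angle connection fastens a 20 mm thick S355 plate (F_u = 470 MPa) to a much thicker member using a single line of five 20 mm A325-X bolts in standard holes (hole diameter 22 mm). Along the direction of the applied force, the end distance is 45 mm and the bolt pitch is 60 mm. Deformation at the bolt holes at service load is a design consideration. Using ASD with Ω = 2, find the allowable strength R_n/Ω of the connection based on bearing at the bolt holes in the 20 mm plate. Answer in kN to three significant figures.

1050 kN

Per bolt r_n = 1.2 l_c t F_u ≤ 2.4 d t F_u; upper limit = 2.4 × 20 × 20 × 470 / 1000 = 451.2 kN.
Edge bolt: l_c = 45 − 22/2 = 34 mm → 1.2 × 34 × 20 × 470 / 1000 = 383.5 → r_n = 383.5 kN.
Interior bolts: l_c = 60 − 22 = 38 mm → 1.2 × 38 × 20 × 470 / 1000 = 428.6 → r_n = 428.6 kN.
R_n = 1 × 383.5 + 4 × 428.6 = 2098 kN.
Allowable strength R_n/Ω = 2098 / 2 = 1050 kN.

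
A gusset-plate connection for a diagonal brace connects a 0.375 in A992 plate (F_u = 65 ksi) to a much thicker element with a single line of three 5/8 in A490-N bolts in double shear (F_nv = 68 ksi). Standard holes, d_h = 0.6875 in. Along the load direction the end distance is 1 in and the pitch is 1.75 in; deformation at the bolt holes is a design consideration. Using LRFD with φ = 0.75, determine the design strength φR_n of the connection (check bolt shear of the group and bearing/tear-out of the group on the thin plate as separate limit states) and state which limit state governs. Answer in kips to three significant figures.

61 kips (bearing governs)

Bolt shear: A_b = π·0.625²/4 = 0.3068 in²; R_n = 68 × 0.3068 × 3 × 2 = 125.2 kips → 0.75 × 125.2 = 93.9 kips.
Bearing (1.2 l_c t F_u ≤ 2.4 d t F_u): upper limit = 2.4·0.625·0.375·65 = 36.56 kips.
  Edge l_c = 1 − 0.6875/2 = 0.6562 → r_n = 19.2 kips; interior l_c = 1.75 − 0.6875 = 1.062 → r_n = 31.08 kips.
  R_n,bearing = 1·19.2 + 2·31.08 = 81.35 kips → 0.75 × 81.35 = 61 kips.
Bearing governs: 61 kips.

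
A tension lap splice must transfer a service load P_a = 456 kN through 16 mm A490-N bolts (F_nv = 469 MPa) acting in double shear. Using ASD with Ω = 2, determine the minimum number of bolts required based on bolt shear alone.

5 bolts

A_b = π·16²/4 = 201.1 mm².
Per-bolt allowable strength R_n/Ω = 469 × 201.1 × 2 / 1000 / 2 = 94.3 kN.
n ≥ 456 / 94.3 = 4.836 → use 5 bolts.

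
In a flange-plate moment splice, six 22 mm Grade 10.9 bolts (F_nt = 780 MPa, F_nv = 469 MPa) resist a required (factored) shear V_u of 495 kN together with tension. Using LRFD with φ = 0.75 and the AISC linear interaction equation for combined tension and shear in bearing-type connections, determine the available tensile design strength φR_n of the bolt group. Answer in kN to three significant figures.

911 kN

A_b = π·22²/4 = 380.1 mm²; f_rv = 495 × 1000 / (6 × 380.1) = 217 MPa.
F'_nt = 1.3 F_nt − (F_nt / φF_nv) f_rv = 1.3·780 − (780/(0.75·469))·217 = 532.7 MPa, capped at F_nt → F'_nt = 532.7 MPa.
R_n = F'_nt · A_b · n = 532.7 × 380.1 × 6 / 1000 = 1215 kN.
Design strength φR_n = 0.75 × 1215 = 911 kN.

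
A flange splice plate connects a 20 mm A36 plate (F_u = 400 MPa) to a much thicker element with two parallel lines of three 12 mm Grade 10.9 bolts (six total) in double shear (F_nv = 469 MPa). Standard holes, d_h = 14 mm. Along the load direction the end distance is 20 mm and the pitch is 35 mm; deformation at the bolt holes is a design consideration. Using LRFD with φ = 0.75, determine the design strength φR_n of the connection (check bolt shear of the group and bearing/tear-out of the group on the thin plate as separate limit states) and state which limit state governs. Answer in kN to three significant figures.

477 kN (bolt shear governs)

Bolt shear: A_b = π·12²/4 = 113.1 mm²; R_n = 469 × 113.1 × 6 × 2 / 1000 = 636.5 kN → 0.75 × 636.5 = 477 kN.
Bearing (1.2 l_c t F_u ≤ 2.4 d t F_u): upper limit = 2.4·12·20·400 / 1000 = 230.4 kN.
  Edge l_c = 20 − 14/2 = 13 → r_n = 124.8 kN; interior l_c = 35 − 14 = 21 → r_n = 201.6 kN.
  R_n,bearing = 2·124.8 + 4·201.6 = 1056 kN → 0.75 × 1056 = 792 kN.
Bolt shear governs: 477 kN.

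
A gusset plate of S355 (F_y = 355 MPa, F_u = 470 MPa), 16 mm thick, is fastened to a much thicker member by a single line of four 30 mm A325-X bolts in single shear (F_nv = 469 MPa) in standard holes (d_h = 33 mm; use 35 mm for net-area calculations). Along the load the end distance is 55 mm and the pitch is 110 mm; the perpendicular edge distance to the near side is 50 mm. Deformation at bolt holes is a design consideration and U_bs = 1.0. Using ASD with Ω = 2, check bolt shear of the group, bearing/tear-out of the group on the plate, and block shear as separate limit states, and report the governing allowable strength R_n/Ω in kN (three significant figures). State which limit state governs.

Bolt shear: A_b = π·30²/4 = 706.9 mm²; R_n = 469 × 706.9 × 4 × 1 / 1000 = 1326 kN → 1326 / 2 = 663 kN.
Bearing: edge l_c = 38.5, r_n = 347.4 kN; interior l_c = 77, r_n = 541.4 kN; R_n = 347.4 + 3·541.4 = 1972 kN → 986 kN.
Block shear: A_gv = 6160, A_nv = 4200, A_nt = 520 mm²; R_n = min(0.6F_uA_nv, 0.6F_yA_gv) + U_bs·F_u·A_nt = 1429 kN → 714 kN.
Bolt shear governs: 663 kN.

663 kN (bolt shear governs)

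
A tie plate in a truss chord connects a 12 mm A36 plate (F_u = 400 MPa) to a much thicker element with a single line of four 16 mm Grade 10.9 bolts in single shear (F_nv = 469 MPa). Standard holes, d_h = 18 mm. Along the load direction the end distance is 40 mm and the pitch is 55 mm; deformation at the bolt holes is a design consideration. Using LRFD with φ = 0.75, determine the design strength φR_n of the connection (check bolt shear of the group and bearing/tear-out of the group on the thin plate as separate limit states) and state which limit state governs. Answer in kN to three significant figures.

283 kN (bolt shear governs)

Bolt shear: A_b = π·16²/4 = 201.1 mm²; R_n = 469 × 201.1 × 4 × 1 / 1000 = 377.2 kN → 0.75 × 377.2 = 283 kN.
Bearing (1.2 l_c t F_u ≤ 2.4 d t F_u): upper limit = 2.4·16·12·400 / 1000 = 184.3 kN.
  Edge l_c = 40 − 18/2 = 31 → r_n = 178.6 kN; interior l_c = 55 − 18 = 37 → r_n = 184.3 kN.
  R_n,bearing = 1·178.6 + 3·184.3 = 731.5 kN → 0.75 × 731.5 = 549 kN.
Bolt shear governs: 283 kN.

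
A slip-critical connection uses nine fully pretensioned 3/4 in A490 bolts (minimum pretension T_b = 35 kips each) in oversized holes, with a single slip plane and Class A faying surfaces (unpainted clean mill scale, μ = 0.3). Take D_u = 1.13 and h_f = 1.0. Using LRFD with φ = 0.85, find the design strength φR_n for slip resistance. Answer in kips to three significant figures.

R_n = μ · D_u · h_f · T_b · n_s · n_b = 0.3 × 1.13 × 1.0 × 35 × 1 × 9 = 106.8 kips.
Design strength φR_n = 0.85 × 106.8 = 90.8 kips.

90.8 kips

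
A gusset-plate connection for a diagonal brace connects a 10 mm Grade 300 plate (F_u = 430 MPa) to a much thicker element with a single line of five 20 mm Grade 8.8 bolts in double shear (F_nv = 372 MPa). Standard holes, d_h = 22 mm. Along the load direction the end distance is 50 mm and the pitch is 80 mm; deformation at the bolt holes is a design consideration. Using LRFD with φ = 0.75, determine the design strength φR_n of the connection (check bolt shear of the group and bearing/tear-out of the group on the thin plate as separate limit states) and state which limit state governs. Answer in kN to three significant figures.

770 kN (bearing governs)

Bolt shear: A_b = π·20²/4 = 314.2 mm²; R_n = 372 × 314.2 × 5 × 2 / 1000 = 1169 kN → 0.75 × 1169 = 877 kN.
Bearing (1.2 l_c t F_u ≤ 2.4 d t F_u): upper limit = 2.4·20·10·430 / 1000 = 206.4 kN.
  Edge l_c = 50 − 22/2 = 39 → r_n = 201.2 kN; interior l_c = 80 − 22 = 58 → r_n = 206.4 kN.
  R_n,bearing = 1·201.2 + 4·206.4 = 1027 kN → 0.75 × 1027 = 770 kN.
Bearing governs: 770 kN.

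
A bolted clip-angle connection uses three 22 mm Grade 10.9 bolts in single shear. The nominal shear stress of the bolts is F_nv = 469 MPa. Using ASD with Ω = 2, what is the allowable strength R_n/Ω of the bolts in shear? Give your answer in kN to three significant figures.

A_b = π × 22² / 4 = 380.1 mm².
R_n = F_nv · A_b · n · n_s = 469 × 380.1 × 3 × 1 / 1000 = 534.8 kN.
Allowable strength R_n/Ω = 534.8 / 2 = 267 kN.

267 kN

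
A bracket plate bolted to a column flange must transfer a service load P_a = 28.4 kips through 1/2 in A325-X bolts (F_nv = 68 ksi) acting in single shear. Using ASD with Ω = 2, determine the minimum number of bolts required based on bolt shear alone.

5 bolts

A_b = π·0.5²/4 = 0.1963 in².
Per-bolt allowable strength R_n/Ω = 68 × 0.1963 × 1 / 2 = 6.676 kips.
n ≥ 28.4 / 6.676 = 4.254 → use 5 bolts.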